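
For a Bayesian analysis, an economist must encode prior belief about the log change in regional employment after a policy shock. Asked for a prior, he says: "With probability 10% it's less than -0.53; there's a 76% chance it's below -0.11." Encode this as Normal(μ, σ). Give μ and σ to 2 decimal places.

μ = -0.26, σ = 0.21

The p-quantile of Normal(μ,σ) is μ + z_p·σ, with z_{0.1} = -1.282 and z_{0.76} = 0.7063.
Eliminate σ: μ = (z₂·x₁ − z₁·x₂)/(z₂ − z₁) = (0.7063·-0.53 − (-1.282)·-0.11)/1.988 = -0.26.
Then σ = (x₂ − x₁)/(z₂ − z₁) = (-0.11 − -0.53)/1.988 = 0.21.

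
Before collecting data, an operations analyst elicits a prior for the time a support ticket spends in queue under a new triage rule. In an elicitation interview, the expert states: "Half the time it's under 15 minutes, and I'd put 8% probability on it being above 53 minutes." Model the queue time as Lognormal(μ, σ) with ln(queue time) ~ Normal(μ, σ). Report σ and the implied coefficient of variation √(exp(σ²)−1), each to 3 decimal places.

If T ~ Lognormal(μ,σ) then ln T ~ Normal(μ,σ), so the p-quantile of ln T is μ + z_p·σ.
ln(15) = 2.708 and ln(53) = 3.97; z_{0.5} = 0, z_{0.92} = 1.405.
σ = (3.97 − 2.708)/(1.405 − (0)) = 0.898.
μ = 2.708 − (0)·0.898 = 2.708.
CV = √(exp(σ²)−1) = √(exp(0.8070)−1) = 1.114.

σ ≈ 0.898, CV ≈ 1.114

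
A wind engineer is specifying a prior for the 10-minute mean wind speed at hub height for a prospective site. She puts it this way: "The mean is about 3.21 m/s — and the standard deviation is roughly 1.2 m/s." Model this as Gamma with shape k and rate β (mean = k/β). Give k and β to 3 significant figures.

k ≈ 7.16, β ≈ 2.23

For Gamma(k, rate β): mean = k/β, variance = k/β², so CV = 1/√k.
CV = SD/mean = 1.2/3.21 = 0.3738, hence k = 1/CV² = 7.16.
Then β = k/mean = 7.16/3.21 = 2.23.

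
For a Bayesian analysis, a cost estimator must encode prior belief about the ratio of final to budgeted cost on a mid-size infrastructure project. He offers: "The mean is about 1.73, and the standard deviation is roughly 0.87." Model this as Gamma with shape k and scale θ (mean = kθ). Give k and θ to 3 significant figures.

k ≈ 3.95, θ ≈ 0.438

For Gamma(k, scale θ): mean = kθ, variance = kθ², so CV = 1/√k.
CV = SD/mean = 0.87/1.73 = 0.5029, hence k = 1/CV² = 3.95.
Then θ = mean/k = 1.73/3.95 = 0.438.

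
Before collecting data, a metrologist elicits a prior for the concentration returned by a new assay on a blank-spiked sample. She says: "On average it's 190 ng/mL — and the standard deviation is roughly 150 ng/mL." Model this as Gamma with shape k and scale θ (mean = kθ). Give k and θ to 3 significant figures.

For Gamma(k, scale θ): mean = kθ, variance = kθ², so CV = 1/√k.
CV = SD/mean = 150/190 = 0.7895, hence k = 1/CV² = 1.6.
Then θ = mean/k = 190/1.6 = 118.

k ≈ 1.6, θ ≈ 118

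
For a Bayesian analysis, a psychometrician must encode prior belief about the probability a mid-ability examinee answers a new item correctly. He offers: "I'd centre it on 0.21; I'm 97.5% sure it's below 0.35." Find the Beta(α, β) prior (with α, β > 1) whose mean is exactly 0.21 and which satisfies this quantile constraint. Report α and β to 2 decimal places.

α ≈ 8.08, β ≈ 30.40

With mean 0.21 fixed, write α = 0.21s, β = 0.79s where s = α+β.
Need P(θ < 0.35) = 0.975 under Beta(0.21s, 0.79s). Normal approximation: (q−m)/√(m(1−m)/s) ≈ z_{0.975} = 1.96, so s ≈ 0.21·0.79·(1.96)²/(0.35−0.21)² = 32.5.
At s = 32.5: P(θ<0.35) ≈ 0.965. Adjusting to match 0.975 gives s ≈ 38.48.
So α = 0.21·38.48 ≈ 8.08, β = 0.79·38.48 ≈ 30.40.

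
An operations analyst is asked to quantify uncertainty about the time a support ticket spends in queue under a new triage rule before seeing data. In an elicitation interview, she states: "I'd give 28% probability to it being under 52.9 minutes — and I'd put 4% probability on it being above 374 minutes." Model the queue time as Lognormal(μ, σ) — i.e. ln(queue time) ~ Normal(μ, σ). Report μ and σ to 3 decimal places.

μ ≈ 4.457, σ ≈ 0.838

If T ~ Lognormal(μ,σ) then ln T ~ Normal(μ,σ), so the p-quantile of ln T is μ + z_p·σ.
ln(52.9) = 3.968 and ln(374) = 5.924; z_{0.28} = -0.5828, z_{0.96} = 1.751.
σ = (5.924 − 3.968)/(1.751 − (-0.5828)) = 0.838.
μ = 3.968 − (-0.5828)·0.838 = 4.457.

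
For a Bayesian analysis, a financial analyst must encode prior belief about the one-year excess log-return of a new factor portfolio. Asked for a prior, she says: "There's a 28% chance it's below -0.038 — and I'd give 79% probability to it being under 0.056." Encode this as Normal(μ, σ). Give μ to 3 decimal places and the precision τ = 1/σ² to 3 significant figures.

The p-quantile of Normal(μ,σ) is μ + z_p·σ, with z_{0.28} = -0.5828 and z_{0.79} = 0.8064.
Eliminate σ: μ = (z₂·x₁ − z₁·x₂)/(z₂ − z₁) = (0.8064·-0.038 − (-0.5828)·0.056)/1.389 = 0.001.
Then σ = (x₂ − x₁)/(z₂ − z₁) = (0.056 − -0.038)/1.389 = 0.068.
Precision τ = 1/σ² = 1/0.06766² = 218.

μ = 0.001, τ = 218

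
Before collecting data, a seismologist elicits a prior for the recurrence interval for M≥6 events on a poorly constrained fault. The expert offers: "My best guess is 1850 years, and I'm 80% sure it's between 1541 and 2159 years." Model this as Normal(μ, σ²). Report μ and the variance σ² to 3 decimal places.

μ = 1850.000, σ² = 58135.952

A symmetric 80% interval runs μ ± z·σ with z = 1.282.
Half-width = 309, so σ = 309/1.282 = 241.1140 and σ² = 58135.952.
μ is the stated best guess, 1850.000.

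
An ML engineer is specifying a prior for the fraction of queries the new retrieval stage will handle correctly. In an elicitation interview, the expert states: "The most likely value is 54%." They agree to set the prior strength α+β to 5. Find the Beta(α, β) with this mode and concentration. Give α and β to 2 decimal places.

For α,β > 1 the Beta mode is (α−1)/(α+β−2). With α+β = 5, the mode is (α−1)/3.
Set (α−1)/3 = 0.54 → α = 1 + 0.54·3 = 2.62.
β = 5 − α = 2.38.

α = 2.62, β = 2.38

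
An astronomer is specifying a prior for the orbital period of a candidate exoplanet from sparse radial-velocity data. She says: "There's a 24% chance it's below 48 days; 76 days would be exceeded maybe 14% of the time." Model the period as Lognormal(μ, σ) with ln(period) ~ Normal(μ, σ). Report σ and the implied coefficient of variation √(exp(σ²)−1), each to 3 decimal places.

If T ~ Lognormal(μ,σ) then ln T ~ Normal(μ,σ), so the p-quantile of ln T is μ + z_p·σ.
ln(48) = 3.871 and ln(76) = 4.331; z_{0.24} = -0.7063, z_{0.86} = 1.08.
σ = (4.331 − 3.871)/(1.08 − (-0.7063)) = 0.257.
μ = 3.871 − (-0.7063)·0.257 = 4.053.
CV = √(exp(σ²)−1) = √(exp(0.0662)−1) = 0.262.

σ ≈ 0.257, CV ≈ 0.262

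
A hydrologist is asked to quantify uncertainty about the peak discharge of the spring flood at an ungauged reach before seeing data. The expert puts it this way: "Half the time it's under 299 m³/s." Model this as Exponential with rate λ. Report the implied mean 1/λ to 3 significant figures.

Exponential median = ln 2 / λ, so λ = ln 2 / 299.0 = 0.00232.
Mean = 1/λ = 431 m³/s.

mean ≈ 431 m³/s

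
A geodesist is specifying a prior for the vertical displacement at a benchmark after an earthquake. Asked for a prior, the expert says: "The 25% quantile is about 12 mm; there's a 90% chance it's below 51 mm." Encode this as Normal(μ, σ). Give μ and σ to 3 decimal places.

μ = 25.448, σ = 19.938

The p-quantile of Normal(μ,σ) is μ + z_p·σ, with z_{0.25} = -0.6745 and z_{0.9} = 1.282.
Eliminate σ: μ = (z₂·x₁ − z₁·x₂)/(z₂ − z₁) = (1.282·12 − (-0.6745)·51)/1.956 = 25.448.
Then σ = (x₂ − x₁)/(z₂ − z₁) = (51 − 12)/1.956 = 19.938.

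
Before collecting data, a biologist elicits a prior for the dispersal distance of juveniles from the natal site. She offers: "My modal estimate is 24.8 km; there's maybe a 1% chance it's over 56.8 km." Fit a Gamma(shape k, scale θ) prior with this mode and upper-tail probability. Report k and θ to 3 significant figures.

k ≈ 7.96, θ ≈ 3.56

Gamma(k,θ) with k>1 has mode (k−1)θ, so θ = 24.8/(k−1).
Need P(X < 56.8) = 0.99 with θ tied to k this way. Start at k = 2, θ = 24.8: P(X<56.8) ≈ 0.667.
Too low — raise k to concentrate. Iterating converges to k ≈ 7.96.
Then θ = 24.8/(7.96−1) ≈ 3.56.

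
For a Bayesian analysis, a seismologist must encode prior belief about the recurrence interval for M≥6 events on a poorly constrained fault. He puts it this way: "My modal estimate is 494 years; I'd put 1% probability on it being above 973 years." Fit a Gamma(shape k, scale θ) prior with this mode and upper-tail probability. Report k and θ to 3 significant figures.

k ≈ 11.7, θ ≈ 46.1

Gamma(k,θ) with k>1 has mode (k−1)θ, so θ = 494/(k−1).
Need P(X < 973) = 0.99 with θ tied to k this way. Start at k = 2, θ = 494: P(X<973) ≈ 0.586.
Too low — raise k to concentrate. Iterating converges to k ≈ 11.7.
Then θ = 494/(11.7−1) ≈ 46.1.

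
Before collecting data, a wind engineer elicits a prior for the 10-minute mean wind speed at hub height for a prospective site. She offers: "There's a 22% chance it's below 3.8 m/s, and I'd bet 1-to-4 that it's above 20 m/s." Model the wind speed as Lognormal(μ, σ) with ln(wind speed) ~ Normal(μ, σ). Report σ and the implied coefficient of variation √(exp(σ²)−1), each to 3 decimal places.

σ ≈ 1.029, CV ≈ 1.372

If T ~ Lognormal(μ,σ) then ln T ~ Normal(μ,σ), so the p-quantile of ln T is μ + z_p·σ.
ln(3.8) = 1.335 and ln(20) = 2.996; z_{0.22} = -0.7722, z_{0.8} = 0.8416.
σ = (2.996 − 1.335)/(0.8416 − (-0.7722)) = 1.029.
μ = 1.335 − (-0.7722)·1.029 = 2.130.
CV = √(exp(σ²)−1) = √(exp(1.0590)−1) = 1.372.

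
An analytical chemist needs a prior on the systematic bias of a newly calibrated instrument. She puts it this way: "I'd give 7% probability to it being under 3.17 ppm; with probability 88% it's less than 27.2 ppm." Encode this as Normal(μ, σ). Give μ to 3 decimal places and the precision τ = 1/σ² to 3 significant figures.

μ = 16.548, τ = 0.0122

For Normal(μ,σ), the p-quantile is μ + z_p·σ. Here z_{0.07} = -1.476, z_{0.88} = 1.175.
So 3.17 = μ − 1.476σ and 27.2 = μ + 1.175σ.
Subtracting: σ = (27.2 − 3.17)/(1.175 − (-1.476)) = 9.065.
Then μ = 3.17 − (-1.476)·9.065 = 16.548.
Precision τ = 1/σ² = 1/9.065² = 0.0122.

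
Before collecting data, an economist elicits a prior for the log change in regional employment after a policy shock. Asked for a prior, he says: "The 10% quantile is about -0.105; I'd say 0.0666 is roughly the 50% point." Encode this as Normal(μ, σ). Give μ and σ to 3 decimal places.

The p-quantile of Normal(μ,σ) is μ + z_p·σ, with z_{0.1} = -1.282 and z_{0.5} = 0.
Eliminate σ: μ = (z₂·x₁ − z₁·x₂)/(z₂ − z₁) = (0·-0.105 − (-1.282)·0.0666)/1.282 = 0.067.
Then σ = (x₂ − x₁)/(z₂ − z₁) = (0.0666 − -0.105)/1.282 = 0.134.

μ = 0.067, σ = 0.134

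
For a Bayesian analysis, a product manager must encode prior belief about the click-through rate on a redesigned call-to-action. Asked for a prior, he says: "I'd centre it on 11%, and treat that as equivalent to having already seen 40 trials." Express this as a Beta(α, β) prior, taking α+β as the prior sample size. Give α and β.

Under the effective-sample-size interpretation, Beta(α, β) has prior mean α/(α+β) and prior sample size α+β.
So α+β = 40 and α/(α+β) = 0.11, giving α = 0.11·40 = 4.4 and β = 40 − 4.4 = 35.6.

α = 4.4, β = 35.6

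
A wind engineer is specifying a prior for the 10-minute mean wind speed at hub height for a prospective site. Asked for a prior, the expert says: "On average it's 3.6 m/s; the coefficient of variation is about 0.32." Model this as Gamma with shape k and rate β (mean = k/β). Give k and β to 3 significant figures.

k ≈ 9.77, β ≈ 2.71

For Gamma(k, rate β): mean = k/β, variance = k/β², so CV = 1/√k.
CV = 0.32, hence k = 1/CV² = 9.77.
Then β = k/mean = 9.77/3.6 = 2.71.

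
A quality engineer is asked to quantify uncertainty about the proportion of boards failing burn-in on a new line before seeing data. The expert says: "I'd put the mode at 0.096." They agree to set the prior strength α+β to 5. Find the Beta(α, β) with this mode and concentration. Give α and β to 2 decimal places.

α = 1.29, β = 3.71

For α,β > 1 the Beta mode is (α−1)/(α+β−2). With α+β = 5, the mode is (α−1)/3.
Set (α−1)/3 = 0.096 → α = 1 + 0.096·3 = 1.29.
β = 5 − α = 3.71.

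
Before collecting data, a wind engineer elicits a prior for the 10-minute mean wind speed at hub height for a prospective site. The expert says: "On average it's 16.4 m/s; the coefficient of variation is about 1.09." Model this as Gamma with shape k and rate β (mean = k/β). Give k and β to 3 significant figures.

k ≈ 0.842, β ≈ 0.0513

For Gamma(k, rate β): mean = k/β, variance = k/β², so CV = 1/√k.
CV = 1.09, hence k = 1/CV² = 0.842.
Then β = k/mean = 0.842/16.4 = 0.0513.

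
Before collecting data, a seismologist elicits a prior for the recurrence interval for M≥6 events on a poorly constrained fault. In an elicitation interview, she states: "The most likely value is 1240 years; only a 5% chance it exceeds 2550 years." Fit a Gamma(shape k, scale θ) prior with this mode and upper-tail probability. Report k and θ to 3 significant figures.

k ≈ 6.32, θ ≈ 233

Gamma(k,θ) with k>1 has mode (k−1)θ, so θ = 1240/(k−1).
Need P(X < 2550) = 0.95 with θ tied to k this way. Start at k = 2, θ = 1240: P(X<2550) ≈ 0.609.
Too low — raise k to concentrate. Iterating converges to k ≈ 6.32.
Then θ = 1240/(6.32−1) ≈ 233.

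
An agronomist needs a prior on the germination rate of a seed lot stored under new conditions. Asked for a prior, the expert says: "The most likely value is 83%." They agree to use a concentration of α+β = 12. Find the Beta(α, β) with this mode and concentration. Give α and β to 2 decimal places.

α = 9.30, β = 2.70

For α,β > 1 the Beta mode is (α−1)/(α+β−2). With α+β = 12, the mode is (α−1)/10.
Set (α−1)/10 = 0.83 → α = 1 + 0.83·10 = 9.30.
β = 12 − α = 2.70.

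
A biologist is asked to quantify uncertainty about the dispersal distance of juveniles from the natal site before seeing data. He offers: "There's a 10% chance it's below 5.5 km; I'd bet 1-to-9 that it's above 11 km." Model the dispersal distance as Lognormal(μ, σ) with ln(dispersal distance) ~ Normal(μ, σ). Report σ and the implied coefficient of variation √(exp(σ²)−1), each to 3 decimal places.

σ ≈ 0.270, CV ≈ 0.275

If T ~ Lognormal(μ,σ) then ln T ~ Normal(μ,σ), so the p-quantile of ln T is μ + z_p·σ.
ln(5.5) = 1.705 and ln(11) = 2.398; z_{0.1} = -1.282, z_{0.9} = 1.282.
σ = (2.398 − 1.705)/(1.282 − (-1.282)) = 0.270.
μ = 1.705 − (-1.282)·0.270 = 2.051.
CV = √(exp(σ²)−1) = √(exp(0.0731)−1) = 0.275.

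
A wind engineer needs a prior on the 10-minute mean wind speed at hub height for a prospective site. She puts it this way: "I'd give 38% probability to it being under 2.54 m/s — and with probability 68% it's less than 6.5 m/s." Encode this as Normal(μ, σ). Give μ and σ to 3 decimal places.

μ = 4.105, σ = 5.122

The p-quantile of Normal(μ,σ) is μ + z_p·σ, with z_{0.38} = -0.3055 and z_{0.68} = 0.4677.
Eliminate σ: μ = (z₂·x₁ − z₁·x₂)/(z₂ − z₁) = (0.4677·2.54 − (-0.3055)·6.5)/0.7732 = 4.105.
Then σ = (x₂ − x₁)/(z₂ − z₁) = (6.5 − 2.54)/0.7732 = 5.122.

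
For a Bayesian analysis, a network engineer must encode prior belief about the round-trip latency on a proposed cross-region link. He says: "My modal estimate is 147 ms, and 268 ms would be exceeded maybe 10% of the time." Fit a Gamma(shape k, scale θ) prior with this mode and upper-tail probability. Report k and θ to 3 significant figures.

Gamma(k,θ) with k>1 has mode (k−1)θ, so θ = 147/(k−1).
Need P(X < 268) = 0.9 with θ tied to k this way. Start at k = 2, θ = 147: P(X<268) ≈ 0.544.
Too low — raise k to concentrate. Iterating converges to k ≈ 6.28.
Then θ = 147/(6.28−1) ≈ 27.8.

k ≈ 6.28, θ ≈ 27.8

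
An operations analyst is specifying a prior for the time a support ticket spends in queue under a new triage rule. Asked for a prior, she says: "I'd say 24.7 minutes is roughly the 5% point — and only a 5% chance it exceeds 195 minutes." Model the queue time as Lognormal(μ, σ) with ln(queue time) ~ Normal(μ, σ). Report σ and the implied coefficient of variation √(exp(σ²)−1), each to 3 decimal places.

σ ≈ 0.628, CV ≈ 0.695

If T ~ Lognormal(μ,σ) then ln T ~ Normal(μ,σ), so the p-quantile of ln T is μ + z_p·σ.
ln(24.7) = 3.207 and ln(195) = 5.273; z_{0.05} = -1.645, z_{0.95} = 1.645.
σ = (5.273 − 3.207)/(1.645 − (-1.645)) = 0.628.
μ = 3.207 − (-1.645)·0.628 = 4.240.
CV = √(exp(σ²)−1) = √(exp(0.3945)−1) = 0.695.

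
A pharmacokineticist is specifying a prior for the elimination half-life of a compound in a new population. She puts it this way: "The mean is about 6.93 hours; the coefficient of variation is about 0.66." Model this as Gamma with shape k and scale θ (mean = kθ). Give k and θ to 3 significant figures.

k ≈ 2.3, θ ≈ 3.02

For Gamma(k, scale θ): mean = kθ, variance = kθ², so CV = 1/√k.
CV = 0.66, hence k = 1/CV² = 2.3.
Then θ = mean/k = 6.93/2.3 = 3.02.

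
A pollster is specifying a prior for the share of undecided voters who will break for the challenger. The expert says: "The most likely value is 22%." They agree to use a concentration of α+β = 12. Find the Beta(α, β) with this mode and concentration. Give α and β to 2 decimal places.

α = 3.20, β = 8.80

For α,β > 1 the Beta mode is (α−1)/(α+β−2). With α+β = 12, the mode is (α−1)/10.
Set (α−1)/10 = 0.22 → α = 1 + 0.22·10 = 3.20.
β = 12 − α = 8.80.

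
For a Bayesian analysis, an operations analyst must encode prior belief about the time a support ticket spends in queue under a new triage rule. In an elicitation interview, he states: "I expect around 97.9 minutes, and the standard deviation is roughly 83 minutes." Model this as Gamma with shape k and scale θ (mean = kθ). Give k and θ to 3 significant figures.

For Gamma(k, scale θ): mean = kθ, variance = kθ², so CV = 1/√k.
CV = SD/mean = 83/97.9 = 0.8478, hence k = 1/CV² = 1.39.
Then θ = mean/k = 97.9/1.39 = 70.4.

k ≈ 1.39, θ ≈ 70.4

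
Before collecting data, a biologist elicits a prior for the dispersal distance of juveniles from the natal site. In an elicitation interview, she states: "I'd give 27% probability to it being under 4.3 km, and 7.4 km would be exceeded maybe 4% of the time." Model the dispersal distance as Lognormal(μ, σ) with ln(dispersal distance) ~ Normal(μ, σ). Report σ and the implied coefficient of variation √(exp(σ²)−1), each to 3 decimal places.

σ ≈ 0.230, CV ≈ 0.233

If T ~ Lognormal(μ,σ) then ln T ~ Normal(μ,σ), so the p-quantile of ln T is μ + z_p·σ.
ln(4.3) = 1.459 and ln(7.4) = 2.001; z_{0.27} = -0.6128, z_{0.96} = 1.751.
σ = (2.001 − 1.459)/(1.751 − (-0.6128)) = 0.230.
μ = 1.459 − (-0.6128)·0.230 = 1.599.
CV = √(exp(σ²)−1) = √(exp(0.0528)−1) = 0.233.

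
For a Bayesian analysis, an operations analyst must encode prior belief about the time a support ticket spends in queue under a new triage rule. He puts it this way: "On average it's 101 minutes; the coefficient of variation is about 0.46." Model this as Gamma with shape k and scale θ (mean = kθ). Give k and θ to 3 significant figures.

k ≈ 4.73, θ ≈ 21.4

For Gamma(k, scale θ): mean = kθ, variance = kθ², so CV = 1/√k.
CV = 0.46, hence k = 1/CV² = 4.73.
Then θ = mean/k = 101/4.73 = 21.4.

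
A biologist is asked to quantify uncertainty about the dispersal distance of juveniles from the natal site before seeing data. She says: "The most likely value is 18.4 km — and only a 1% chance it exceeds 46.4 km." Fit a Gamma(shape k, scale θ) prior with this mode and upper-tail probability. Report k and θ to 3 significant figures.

Gamma(k,θ) with k>1 has mode (k−1)θ, so θ = 18.4/(k−1).
Need P(X < 46.4) = 0.99 with θ tied to k this way. Start at k = 2, θ = 18.4: P(X<46.4) ≈ 0.717.
Too low — raise k to concentrate. Iterating converges to k ≈ 6.48.
Then θ = 18.4/(6.48−1) ≈ 3.36.

k ≈ 6.48, θ ≈ 3.36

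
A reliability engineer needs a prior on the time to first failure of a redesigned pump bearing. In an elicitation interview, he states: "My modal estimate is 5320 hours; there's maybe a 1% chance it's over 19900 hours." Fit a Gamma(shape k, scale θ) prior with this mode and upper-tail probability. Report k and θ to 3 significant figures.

k ≈ 3.45, θ ≈ 2180

Gamma(k,θ) with k>1 has mode (k−1)θ, so θ = 5320/(k−1).
Need P(X < 19900) = 0.99 with θ tied to k this way. Start at k = 2, θ = 5320: P(X<19900) ≈ 0.887.
Too low — raise k to concentrate. Iterating converges to k ≈ 3.45.
Then θ = 5320/(3.45−1) ≈ 2180.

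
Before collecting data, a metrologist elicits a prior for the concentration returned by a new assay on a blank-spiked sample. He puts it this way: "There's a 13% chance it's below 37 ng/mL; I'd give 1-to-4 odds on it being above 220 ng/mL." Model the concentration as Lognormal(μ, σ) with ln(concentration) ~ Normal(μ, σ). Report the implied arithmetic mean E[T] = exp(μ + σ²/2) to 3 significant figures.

E[T] ≈ 155 ng/mL

If T ~ Lognormal(μ,σ) then ln T ~ Normal(μ,σ), so the p-quantile of ln T is μ + z_p·σ.
ln(37) = 3.611 and ln(220) = 5.394; z_{0.13} = -1.126, z_{0.8} = 0.8416.
σ = (5.394 − 3.611)/(0.8416 − (-1.126)) = 0.906.
μ = 3.611 − (-1.126)·0.906 = 4.631.
E[T] = exp(μ + σ²/2) = exp(4.631 + 0.4103) = 155 ng/mL.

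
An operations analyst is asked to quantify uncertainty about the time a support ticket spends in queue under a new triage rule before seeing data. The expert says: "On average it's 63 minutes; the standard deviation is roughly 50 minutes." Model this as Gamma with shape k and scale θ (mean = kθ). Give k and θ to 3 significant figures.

For Gamma(k, scale θ): mean = kθ, variance = kθ², so CV = 1/√k.
CV = SD/mean = 50/63 = 0.7937, hence k = 1/CV² = 1.59.
Then θ = mean/k = 63/1.59 = 39.7.

k ≈ 1.59, θ ≈ 39.7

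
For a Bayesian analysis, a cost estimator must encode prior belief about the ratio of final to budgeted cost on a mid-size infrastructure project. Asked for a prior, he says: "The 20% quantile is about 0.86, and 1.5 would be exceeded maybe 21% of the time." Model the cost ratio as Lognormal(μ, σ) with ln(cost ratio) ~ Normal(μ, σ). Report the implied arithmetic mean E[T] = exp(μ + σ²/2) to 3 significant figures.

E[T] ≈ 1.21

If T ~ Lognormal(μ,σ) then ln T ~ Normal(μ,σ), so the p-quantile of ln T is μ + z_p·σ.
ln(0.86) = -0.1508 and ln(1.5) = 0.4055; z_{0.2} = -0.8416, z_{0.79} = 0.8064.
σ = (0.4055 − -0.1508)/(0.8064 − (-0.8416)) = 0.338.
μ = -0.1508 − (-0.8416)·0.338 = 0.133.
E[T] = exp(μ + σ²/2) = exp(0.133 + 0.0570) = 1.21.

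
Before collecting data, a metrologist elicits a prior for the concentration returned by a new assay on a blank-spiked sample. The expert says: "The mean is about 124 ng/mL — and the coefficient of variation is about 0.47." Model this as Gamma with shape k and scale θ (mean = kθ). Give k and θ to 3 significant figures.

For Gamma(k, scale θ): mean = kθ, variance = kθ², so CV = 1/√k.
CV = 0.47, hence k = 1/CV² = 4.53.
Then θ = mean/k = 124/4.53 = 27.4.

k ≈ 4.53, θ ≈ 27.4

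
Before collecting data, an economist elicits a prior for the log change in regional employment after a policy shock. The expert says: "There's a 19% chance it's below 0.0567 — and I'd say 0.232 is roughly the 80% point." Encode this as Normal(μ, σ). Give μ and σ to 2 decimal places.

μ = 0.15, σ = 0.10

The p-quantile of Normal(μ,σ) is μ + z_p·σ, with z_{0.19} = -0.8779 and z_{0.8} = 0.8416.
Eliminate σ: μ = (z₂·x₁ − z₁·x₂)/(z₂ − z₁) = (0.8416·0.0567 − (-0.8779)·0.232)/1.72 = 0.15.
Then σ = (x₂ − x₁)/(z₂ − z₁) = (0.232 − 0.0567)/1.72 = 0.10.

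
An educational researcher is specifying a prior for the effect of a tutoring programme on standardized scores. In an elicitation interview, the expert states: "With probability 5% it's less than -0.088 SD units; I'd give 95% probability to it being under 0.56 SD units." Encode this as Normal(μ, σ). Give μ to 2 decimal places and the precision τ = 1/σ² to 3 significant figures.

μ = 0.24, τ = 25.8

The p-quantile of Normal(μ,σ) is μ + z_p·σ, with z_{0.05} = -1.645 and z_{0.95} = 1.645.
Eliminate σ: μ = (z₂·x₁ − z₁·x₂)/(z₂ − z₁) = (1.645·-0.088 − (-1.645)·0.56)/3.29 = 0.24.
Then σ = (x₂ − x₁)/(z₂ − z₁) = (0.56 − -0.088)/3.29 = 0.20.
Precision τ = 1/σ² = 1/0.197² = 25.8.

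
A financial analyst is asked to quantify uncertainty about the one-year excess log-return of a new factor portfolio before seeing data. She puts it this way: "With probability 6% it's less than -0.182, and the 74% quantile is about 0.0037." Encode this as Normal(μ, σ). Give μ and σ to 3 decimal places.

μ = -0.051, σ = 0.084

For Normal(μ,σ), the p-quantile is μ + z_p·σ. Here z_{0.06} = -1.555, z_{0.74} = 0.6433.
So -0.182 = μ − 1.555σ and 0.0037 = μ + 0.6433σ.
Subtracting: σ = (0.0037 − -0.182)/(0.6433 − (-1.555)) = 0.084.
Then μ = -0.182 − (-1.555)·0.084 = -0.051.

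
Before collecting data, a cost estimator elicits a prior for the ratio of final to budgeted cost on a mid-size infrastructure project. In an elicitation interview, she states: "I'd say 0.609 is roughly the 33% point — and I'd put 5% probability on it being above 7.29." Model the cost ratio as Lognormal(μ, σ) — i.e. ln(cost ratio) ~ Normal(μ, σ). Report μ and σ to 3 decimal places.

If T ~ Lognormal(μ,σ) then ln T ~ Normal(μ,σ), so the p-quantile of ln T is μ + z_p·σ.
ln(0.609) = -0.4959 and ln(7.29) = 1.987; z_{0.33} = -0.4399, z_{0.95} = 1.645.
σ = (1.987 − -0.4959)/(1.645 − (-0.4399)) = 1.191.
μ = -0.4959 − (-0.4399)·1.191 = 0.028.

μ ≈ 0.028, σ ≈ 1.191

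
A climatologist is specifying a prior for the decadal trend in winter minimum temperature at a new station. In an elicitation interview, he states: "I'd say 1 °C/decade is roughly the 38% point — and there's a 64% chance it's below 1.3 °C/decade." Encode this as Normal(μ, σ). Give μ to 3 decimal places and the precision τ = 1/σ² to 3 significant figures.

The p-quantile of Normal(μ,σ) is μ + z_p·σ, with z_{0.38} = -0.3055 and z_{0.64} = 0.3585.
Eliminate σ: μ = (z₂·x₁ − z₁·x₂)/(z₂ − z₁) = (0.3585·1 − (-0.3055)·1.3)/0.6639 = 1.138.
Then σ = (x₂ − x₁)/(z₂ − z₁) = (1.3 − 1)/0.6639 = 0.452.
Precision τ = 1/σ² = 1/0.4518² = 4.9.

μ = 1.138, τ = 4.9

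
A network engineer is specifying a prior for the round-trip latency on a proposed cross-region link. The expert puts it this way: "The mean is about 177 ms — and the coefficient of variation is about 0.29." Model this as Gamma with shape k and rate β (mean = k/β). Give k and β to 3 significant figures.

k ≈ 11.9, β ≈ 0.0672

For Gamma(k, rate β): mean = k/β, variance = k/β², so CV = 1/√k.
CV = 0.29, hence k = 1/CV² = 11.9.
Then β = k/mean = 11.9/177 = 0.0672.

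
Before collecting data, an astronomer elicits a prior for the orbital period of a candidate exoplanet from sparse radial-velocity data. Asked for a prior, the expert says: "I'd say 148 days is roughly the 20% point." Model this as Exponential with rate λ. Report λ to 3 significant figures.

P(T < 148.0) = 1 − e^(−λ·148.0) = 0.2, so λ = −ln(1−0.2)/148.0 = −ln(0.8)/148.0 = 0.00151.

λ ≈ 0.00151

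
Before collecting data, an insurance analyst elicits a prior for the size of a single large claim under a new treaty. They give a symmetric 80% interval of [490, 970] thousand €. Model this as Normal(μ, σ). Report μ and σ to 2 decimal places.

A symmetric 80% interval runs μ ± z·σ with z = 1.282.
Half-width = 240, so σ = 240/1.282 = 187.27.
μ is the interval midpoint, 730.00.

μ = 730.00, σ = 187.27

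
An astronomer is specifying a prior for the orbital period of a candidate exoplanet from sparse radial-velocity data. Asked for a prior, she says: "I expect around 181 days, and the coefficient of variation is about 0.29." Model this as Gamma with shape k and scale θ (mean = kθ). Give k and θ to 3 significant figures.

For Gamma(k, scale θ): mean = kθ, variance = kθ², so CV = 1/√k.
CV = 0.29, hence k = 1/CV² = 11.9.
Then θ = mean/k = 181/11.9 = 15.2.

k ≈ 11.9, θ ≈ 15.2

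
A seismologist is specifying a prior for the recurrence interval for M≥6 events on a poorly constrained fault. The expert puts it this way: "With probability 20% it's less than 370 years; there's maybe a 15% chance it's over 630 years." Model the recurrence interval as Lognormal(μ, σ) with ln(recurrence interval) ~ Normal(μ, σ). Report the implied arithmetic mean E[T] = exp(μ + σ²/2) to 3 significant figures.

E[T] ≈ 489 years

If T ~ Lognormal(μ,σ) then ln T ~ Normal(μ,σ), so the p-quantile of ln T is μ + z_p·σ.
ln(370) = 5.914 and ln(630) = 6.446; z_{0.2} = -0.8416, z_{0.85} = 1.036.
σ = (6.446 − 5.914)/(1.036 − (-0.8416)) = 0.283.
μ = 5.914 − (-0.8416)·0.283 = 6.152.
E[T] = exp(μ + σ²/2) = exp(6.152 + 0.0402) = 489 years.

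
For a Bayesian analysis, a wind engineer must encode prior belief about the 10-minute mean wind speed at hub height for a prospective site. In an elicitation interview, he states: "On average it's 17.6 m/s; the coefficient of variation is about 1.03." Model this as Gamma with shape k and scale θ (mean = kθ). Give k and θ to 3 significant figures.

k ≈ 0.943, θ ≈ 18.7

For Gamma(k, scale θ): mean = kθ, variance = kθ², so CV = 1/√k.
CV = 1.03, hence k = 1/CV² = 0.943.
Then θ = mean/k = 17.6/0.943 = 18.7.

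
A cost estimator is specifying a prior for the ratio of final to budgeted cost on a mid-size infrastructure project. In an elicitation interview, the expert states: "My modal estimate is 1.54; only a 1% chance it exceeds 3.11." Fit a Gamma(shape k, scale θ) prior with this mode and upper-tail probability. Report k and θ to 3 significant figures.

Gamma(k,θ) with k>1 has mode (k−1)θ, so θ = 1.54/(k−1).
Need P(X < 3.11) = 0.99 with θ tied to k this way. Start at k = 2, θ = 1.54: P(X<3.11) ≈ 0.599.
Too low — raise k to concentrate. Iterating converges to k ≈ 10.9.
Then θ = 1.54/(10.9−1) ≈ 0.155.

k ≈ 10.9, θ ≈ 0.155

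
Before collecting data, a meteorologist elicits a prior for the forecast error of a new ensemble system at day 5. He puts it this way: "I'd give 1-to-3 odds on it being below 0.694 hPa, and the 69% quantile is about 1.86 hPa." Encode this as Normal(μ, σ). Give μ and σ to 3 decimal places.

μ = 1.366, σ = 0.996

For Normal(μ,σ), the p-quantile is μ + z_p·σ. Here z_{0.25} = -0.6745, z_{0.69} = 0.4959.
So 0.694 = μ − 0.6745σ and 1.86 = μ + 0.4959σ.
Subtracting: σ = (1.86 − 0.694)/(0.4959 − (-0.6745)) = 0.996.
Then μ = 0.694 − (-0.6745)·0.996 = 1.366.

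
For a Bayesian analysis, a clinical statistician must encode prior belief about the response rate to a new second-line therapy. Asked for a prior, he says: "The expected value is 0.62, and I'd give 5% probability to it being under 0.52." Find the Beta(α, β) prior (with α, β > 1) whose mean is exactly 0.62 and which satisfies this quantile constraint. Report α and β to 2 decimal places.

With mean 0.62 fixed, write α = 0.62s, β = 0.38s where s = α+β.
Need P(θ < 0.52) = 0.05 under Beta(0.62s, 0.38s). Normal approximation: (q−m)/√(m(1−m)/s) ≈ z_{0.05} = -1.64, so s ≈ 0.62·0.38·(-1.64)²/(0.52−0.62)² = 63.7.
At s = 63.7: P(θ<0.52) ≈ 0.052. Adjusting to match 0.05 gives s ≈ 65.58.
So α = 0.62·65.58 ≈ 40.66, β = 0.38·65.58 ≈ 24.92.

α ≈ 40.66, β ≈ 24.92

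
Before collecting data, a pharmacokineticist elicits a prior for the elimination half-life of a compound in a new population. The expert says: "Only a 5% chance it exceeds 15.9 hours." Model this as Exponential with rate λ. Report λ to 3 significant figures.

P(T > 15.9) = e^(−λ·15.9) = 0.05, so λ = −ln(0.05)/15.9 = 0.188.

λ ≈ 0.188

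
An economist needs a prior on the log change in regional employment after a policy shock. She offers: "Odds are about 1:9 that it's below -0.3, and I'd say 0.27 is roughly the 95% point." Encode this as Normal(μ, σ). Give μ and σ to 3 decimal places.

For Normal(μ,σ), the p-quantile is μ + z_p·σ. Here z_{0.1} = -1.282, z_{0.95} = 1.645.
So -0.3 = μ − 1.282σ and 0.27 = μ + 1.645σ.
Subtracting: σ = (0.27 − -0.3)/(1.645 − (-1.282)) = 0.195.
Then μ = -0.3 − (-1.282)·0.195 = -0.050.

μ = -0.050, σ = 0.195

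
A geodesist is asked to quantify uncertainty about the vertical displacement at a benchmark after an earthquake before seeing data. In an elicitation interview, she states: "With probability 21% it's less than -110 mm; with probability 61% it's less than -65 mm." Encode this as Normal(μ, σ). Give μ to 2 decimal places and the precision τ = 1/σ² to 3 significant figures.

The p-quantile of Normal(μ,σ) is μ + z_p·σ, with z_{0.21} = -0.8064 and z_{0.61} = 0.2793.
Eliminate σ: μ = (z₂·x₁ − z₁·x₂)/(z₂ − z₁) = (0.2793·-110 − (-0.8064)·-65)/1.086 = -76.58.
Then σ = (x₂ − x₁)/(z₂ − z₁) = (-65 − -110)/1.086 = 41.45.
Precision τ = 1/σ² = 1/41.45² = 0.000582.

μ = -76.58, τ = 0.000582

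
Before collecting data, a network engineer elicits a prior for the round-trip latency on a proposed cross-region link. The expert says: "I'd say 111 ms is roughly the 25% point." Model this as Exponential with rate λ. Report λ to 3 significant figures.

P(T < 111.0) = 1 − e^(−λ·111.0) = 0.25, so λ = −ln(1−0.25)/111.0 = −ln(0.75)/111.0 = 0.00259.

λ ≈ 0.00259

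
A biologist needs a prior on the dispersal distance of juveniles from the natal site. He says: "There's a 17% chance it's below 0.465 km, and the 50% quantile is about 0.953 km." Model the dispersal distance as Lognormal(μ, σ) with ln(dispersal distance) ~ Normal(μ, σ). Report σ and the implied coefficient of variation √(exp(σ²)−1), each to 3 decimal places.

If T ~ Lognormal(μ,σ) then ln T ~ Normal(μ,σ), so the p-quantile of ln T is μ + z_p·σ.
ln(0.465) = -0.7657 and ln(0.953) = -0.04814; z_{0.17} = -0.9542, z_{0.5} = 0.
σ = (-0.04814 − -0.7657)/(0 − (-0.9542)) = 0.752.
μ = -0.7657 − (-0.9542)·0.752 = -0.048.
CV = √(exp(σ²)−1) = √(exp(0.5656)−1) = 0.872.

σ ≈ 0.752, CV ≈ 0.872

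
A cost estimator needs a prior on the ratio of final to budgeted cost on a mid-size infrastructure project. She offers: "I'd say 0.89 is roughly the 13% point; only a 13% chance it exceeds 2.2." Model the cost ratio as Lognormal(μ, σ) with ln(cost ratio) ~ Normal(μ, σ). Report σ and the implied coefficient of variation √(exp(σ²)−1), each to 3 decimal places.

σ ≈ 0.402, CV ≈ 0.418

If T ~ Lognormal(μ,σ) then ln T ~ Normal(μ,σ), so the p-quantile of ln T is μ + z_p·σ.
ln(0.89) = -0.1165 and ln(2.2) = 0.7885; z_{0.13} = -1.126, z_{0.87} = 1.126.
σ = (0.7885 − -0.1165)/(1.126 − (-1.126)) = 0.402.
μ = -0.1165 − (-1.126)·0.402 = 0.336.
CV = √(exp(σ²)−1) = √(exp(0.1614)−1) = 0.418.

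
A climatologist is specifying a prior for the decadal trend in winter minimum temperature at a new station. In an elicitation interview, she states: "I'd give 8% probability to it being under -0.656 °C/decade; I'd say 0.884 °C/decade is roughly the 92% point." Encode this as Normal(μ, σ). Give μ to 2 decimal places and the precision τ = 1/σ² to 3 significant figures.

For Normal(μ,σ), the p-quantile is μ + z_p·σ. Here z_{0.08} = -1.405, z_{0.92} = 1.405.
So -0.656 = μ − 1.405σ and 0.884 = μ + 1.405σ.
Subtracting: σ = (0.884 − -0.656)/(1.405 − (-1.405)) = 0.55.
Then μ = -0.656 − (-1.405)·0.55 = 0.11.
Precision τ = 1/σ² = 1/0.548² = 3.33.

μ = 0.11, τ = 3.33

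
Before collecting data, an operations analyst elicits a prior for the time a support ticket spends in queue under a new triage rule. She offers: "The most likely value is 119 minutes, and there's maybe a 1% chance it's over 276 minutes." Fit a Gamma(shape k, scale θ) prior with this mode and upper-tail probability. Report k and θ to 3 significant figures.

k ≈ 7.74, θ ≈ 17.7

Gamma(k,θ) with k>1 has mode (k−1)θ, so θ = 119/(k−1).
Need P(X < 276) = 0.99 with θ tied to k this way. Start at k = 2, θ = 119: P(X<276) ≈ 0.674.
Too low — raise k to concentrate. Iterating converges to k ≈ 7.74.
Then θ = 119/(7.74−1) ≈ 17.7.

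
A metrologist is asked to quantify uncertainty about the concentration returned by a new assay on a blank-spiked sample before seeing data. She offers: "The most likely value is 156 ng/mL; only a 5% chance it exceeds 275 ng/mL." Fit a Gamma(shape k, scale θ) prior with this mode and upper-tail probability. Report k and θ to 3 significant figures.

Gamma(k,θ) with k>1 has mode (k−1)θ, so θ = 156/(k−1).
Need P(X < 275) = 0.95 with θ tied to k this way. Start at k = 2, θ = 156: P(X<275) ≈ 0.526.
Too low — raise k to concentrate. Iterating converges to k ≈ 9.68.
Then θ = 156/(9.68−1) ≈ 18.

k ≈ 9.68, θ ≈ 18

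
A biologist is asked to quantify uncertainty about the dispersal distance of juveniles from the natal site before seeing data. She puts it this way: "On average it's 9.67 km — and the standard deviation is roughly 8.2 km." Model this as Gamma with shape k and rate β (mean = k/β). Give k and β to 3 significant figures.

k ≈ 1.39, β ≈ 0.144

For Gamma(k, rate β): mean = k/β, variance = k/β², so CV = 1/√k.
CV = SD/mean = 8.2/9.67 = 0.848, hence k = 1/CV² = 1.39.
Then β = k/mean = 1.39/9.67 = 0.144.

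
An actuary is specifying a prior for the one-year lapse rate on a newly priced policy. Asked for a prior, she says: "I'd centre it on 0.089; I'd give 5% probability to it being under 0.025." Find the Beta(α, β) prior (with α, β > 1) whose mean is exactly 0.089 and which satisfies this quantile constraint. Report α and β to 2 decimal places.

α ≈ 2.94, β ≈ 30.05

With mean 0.089 fixed, write α = 0.089s, β = 0.911s where s = α+β.
Need P(θ < 0.025) = 0.05 under Beta(0.089s, 0.911s). Normal approximation: (q−m)/√(m(1−m)/s) ≈ z_{0.05} = -1.64, so s ≈ 0.089·0.911·(-1.64)²/(0.025−0.089)² = 53.6.
At s = 53.6: P(θ<0.025) ≈ 0.014. Adjusting to match 0.05 gives s ≈ 32.99.
So α = 0.089·32.99 ≈ 2.94, β = 0.911·32.99 ≈ 30.05.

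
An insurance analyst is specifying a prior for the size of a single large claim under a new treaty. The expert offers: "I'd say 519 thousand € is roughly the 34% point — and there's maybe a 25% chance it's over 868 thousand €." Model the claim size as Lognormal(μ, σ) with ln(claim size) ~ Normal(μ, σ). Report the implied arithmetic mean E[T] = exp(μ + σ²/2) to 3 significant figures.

If T ~ Lognormal(μ,σ) then ln T ~ Normal(μ,σ), so the p-quantile of ln T is μ + z_p·σ.
ln(519) = 6.252 and ln(868) = 6.766; z_{0.34} = -0.4125, z_{0.75} = 0.6745.
σ = (6.766 − 6.252)/(0.6745 − (-0.4125)) = 0.473.
μ = 6.252 − (-0.4125)·0.473 = 6.447.
E[T] = exp(μ + σ²/2) = exp(6.447 + 0.1119) = 706 thousand €.

E[T] ≈ 706 thousand €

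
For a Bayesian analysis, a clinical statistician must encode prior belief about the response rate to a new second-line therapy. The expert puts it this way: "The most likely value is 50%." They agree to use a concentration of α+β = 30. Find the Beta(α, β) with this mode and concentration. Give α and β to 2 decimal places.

For α,β > 1 the Beta mode is (α−1)/(α+β−2). With α+β = 30, the mode is (α−1)/28.
Set (α−1)/28 = 0.5 → α = 1 + 0.5·28 = 15.00.
β = 30 − α = 15.00.

α = 15.00, β = 15.00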